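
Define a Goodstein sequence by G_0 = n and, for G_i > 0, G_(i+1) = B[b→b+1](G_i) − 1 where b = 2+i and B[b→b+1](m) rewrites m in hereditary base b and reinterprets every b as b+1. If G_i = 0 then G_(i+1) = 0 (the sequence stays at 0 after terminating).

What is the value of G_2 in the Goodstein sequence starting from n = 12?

G_0 = 12. HB_2(12) = 2^(2 + 1) + 2^2. Bump = 108. G_1 = 107.
G_1 = 107. HB_3(107) = 3^(3 + 1) + 2·3^2 + 2·3 + 2. Bump = 1066. G_2 = 1065.
G_2 = 1065. HB_4(1065) = 4^(4 + 1) + 2·4^2 + 2·4 + 1. Bump = 15686. G_3 = 15685.

1065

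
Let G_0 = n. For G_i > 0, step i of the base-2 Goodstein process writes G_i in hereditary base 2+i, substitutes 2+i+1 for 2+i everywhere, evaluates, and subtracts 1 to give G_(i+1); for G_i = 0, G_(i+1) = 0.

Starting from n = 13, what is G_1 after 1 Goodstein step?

108

(0) 13|_2 = 2^(2 + 1) + 2^2 + 1 ↦ 3^(3 + 1) + 3^3 + 1|_3 = 109 ⇒ 108
(1) 108|_3 = 3^(3 + 1) + 3^3 ↦ 4^(4 + 1) + 4^4|_4 = 1280 ⇒ 1279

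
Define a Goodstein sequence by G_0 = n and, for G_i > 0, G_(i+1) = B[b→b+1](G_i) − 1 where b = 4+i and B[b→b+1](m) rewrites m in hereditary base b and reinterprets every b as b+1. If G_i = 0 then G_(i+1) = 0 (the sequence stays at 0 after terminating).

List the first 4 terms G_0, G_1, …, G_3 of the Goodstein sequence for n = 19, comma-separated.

19, 27, 37, 49

G_0=19  [base 4] 4^2 + 3  →[4↦5]→  5^2 + 3 = 28  −1 ⇒ G_1=27
G_1=27  [base 5] 5^2 + 2  →[5↦6]→  6^2 + 2 = 38  −1 ⇒ G_2=37
G_2=37  [base 6] 6^2 + 1  →[6↦7]→  7^2 + 1 = 50  −1 ⇒ G_3=49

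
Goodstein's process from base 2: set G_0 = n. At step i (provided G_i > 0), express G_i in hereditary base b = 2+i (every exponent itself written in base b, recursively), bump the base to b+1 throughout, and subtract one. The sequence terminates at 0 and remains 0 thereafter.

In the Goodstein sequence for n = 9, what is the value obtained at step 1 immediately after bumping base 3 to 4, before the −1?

(0) 9|_2 = 2^(2 + 1) + 1 ↦ 3^(3 + 1) + 1|_3 = 82 ⇒ 81
(1) 81|_3 = 3^(3 + 1) ↦ 4^(4 + 1)|_4 = 1024 ⇒ 1023

1024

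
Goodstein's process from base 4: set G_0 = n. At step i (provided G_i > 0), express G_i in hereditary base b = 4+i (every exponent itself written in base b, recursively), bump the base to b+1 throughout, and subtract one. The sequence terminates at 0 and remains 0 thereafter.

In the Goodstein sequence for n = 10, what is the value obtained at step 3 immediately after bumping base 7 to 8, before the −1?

14

10 —HB4→ 2·4 + 2 —bump→ 2·5 + 2 = 12 —(−1)→ 11
11 —HB5→ 2·5 + 1 —bump→ 2·6 + 1 = 13 —(−1)→ 12
12 —HB6→ 2·6 —bump→ 2·7 = 14 —(−1)→ 13
13 —HB7→ 7 + 6 —bump→ 8 + 6 = 14 —(−1)→ 13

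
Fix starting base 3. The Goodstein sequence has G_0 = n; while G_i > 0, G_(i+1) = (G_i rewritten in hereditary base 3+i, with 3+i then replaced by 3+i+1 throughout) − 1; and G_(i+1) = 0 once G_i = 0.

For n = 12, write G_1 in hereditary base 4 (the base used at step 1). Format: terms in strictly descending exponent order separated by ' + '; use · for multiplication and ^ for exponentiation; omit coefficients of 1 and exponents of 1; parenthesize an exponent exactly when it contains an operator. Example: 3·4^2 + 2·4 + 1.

G_0 = 12. HB_3(12) = 3^2 + 3. Bump = 20. G_1 = 19.
G_1 = 19. HB_4(19) = 4^2 + 3. Bump = 28. G_2 = 27.

4^2 + 3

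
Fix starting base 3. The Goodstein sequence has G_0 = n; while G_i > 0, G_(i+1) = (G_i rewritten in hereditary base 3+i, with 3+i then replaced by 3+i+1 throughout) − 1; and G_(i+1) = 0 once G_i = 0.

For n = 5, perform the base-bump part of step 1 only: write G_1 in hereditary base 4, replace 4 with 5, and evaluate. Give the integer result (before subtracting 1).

[0] 5 ≡ 3 + 2 (base 3). Lift 4: 6. −1: 5.
[1] 5 ≡ 4 + 1 (base 4). Lift 5: 6. −1: 5.

6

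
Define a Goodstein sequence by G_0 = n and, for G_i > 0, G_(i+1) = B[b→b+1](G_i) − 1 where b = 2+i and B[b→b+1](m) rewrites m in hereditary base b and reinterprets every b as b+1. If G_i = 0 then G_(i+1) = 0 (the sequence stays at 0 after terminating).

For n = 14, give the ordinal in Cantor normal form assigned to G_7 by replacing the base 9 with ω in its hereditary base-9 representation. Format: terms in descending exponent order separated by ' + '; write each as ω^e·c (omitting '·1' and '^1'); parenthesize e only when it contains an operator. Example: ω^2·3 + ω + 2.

(0) 14|_2 = 2^(2 + 1) + 2^2 + 2 ↦ 3^(3 + 1) + 3^3 + 3|_3 = 111 ⇒ 110
(1) 110|_3 = 3^(3 + 1) + 3^3 + 2 ↦ 4^(4 + 1) + 4^4 + 2|_4 = 1282 ⇒ 1281
(2) 1281|_4 = 4^(4 + 1) + 4^4 + 1 ↦ 5^(5 + 1) + 5^5 + 1|_5 = 18751 ⇒ 18750
(3) 18750|_5 = 5^(5 + 1) + 5^5 ↦ 6^(6 + 1) + 6^6|_6 = 326592 ⇒ 326591
(4) 326591|_6 = 6^(6 + 1) + 5·6^5 + 5·6^4 + 5·6^3 + 5·6^2 + 5·6 + 5 ↦ 7^(7 + 1) + 5·7^5 + 5·7^4 + 5·7^3 + 5·7^2 + 5·7 + 5|_7 = 5862841 ⇒ 5862840
(5) 5862840|_7 = 7^(7 + 1) + 5·7^5 + 5·7^4 + 5·7^3 + 5·7^2 + 5·7 + 4 ↦ 8^(8 + 1) + 5·8^5 + 5·8^4 + 5·8^3 + 5·8^2 + 5·8 + 4|_8 = 134404972 ⇒ 134404971
(6) 134404971|_8 = 8^(8 + 1) + 5·8^5 + 5·8^4 + 5·8^3 + 5·8^2 + 5·8 + 3 ↦ 9^(9 + 1) + 5·9^5 + 5·9^4 + 5·9^3 + 5·9^2 + 5·9 + 3|_9 = 3487116549 ⇒ 3487116548
(7) 3487116548|_9 = 9^(9 + 1) + 5·9^5 + 5·9^4 + 5·9^3 + 5·9^2 + 5·9 + 2 ↦ 10^(10 + 1) + 5·10^5 + 5·10^4 + 5·10^3 + 5·10^2 + 5·10 + 2|_10 = 100000555552 ⇒ 100000555551

ω^(ω + 1) + ω^5·5 + ω^4·5 + ω^3·5 + ω^2·5 + ω·5 + 2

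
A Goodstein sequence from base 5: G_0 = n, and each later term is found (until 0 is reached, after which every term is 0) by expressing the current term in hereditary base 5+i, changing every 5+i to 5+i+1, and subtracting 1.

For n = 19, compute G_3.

25

(0) 19|_5 = 3·5 + 4 ↦ 3·6 + 4|_6 = 22 ⇒ 21
(1) 21|_6 = 3·6 + 3 ↦ 3·7 + 3|_7 = 24 ⇒ 23
(2) 23|_7 = 3·7 + 2 ↦ 3·8 + 2|_8 = 26 ⇒ 25
(3) 25|_8 = 3·8 + 1 ↦ 3·9 + 1|_9 = 28 ⇒ 27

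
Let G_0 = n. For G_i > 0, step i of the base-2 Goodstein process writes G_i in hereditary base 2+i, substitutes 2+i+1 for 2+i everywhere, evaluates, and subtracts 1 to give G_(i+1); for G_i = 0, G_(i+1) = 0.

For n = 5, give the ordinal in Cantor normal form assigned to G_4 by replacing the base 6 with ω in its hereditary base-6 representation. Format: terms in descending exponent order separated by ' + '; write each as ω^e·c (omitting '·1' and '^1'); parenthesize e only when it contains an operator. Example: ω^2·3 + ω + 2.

ω^3·3 + ω^2·3 + ω·3 + 1

step 0: 5 = 2^2 + 1; sub 3 for 2: 3^3 + 1; = 28; G_1 = 28−1 = 27
step 1: 27 = 3^3; sub 4 for 3: 4^4; = 256; G_2 = 256−1 = 255
step 2: 255 = 3·4^3 + 3·4^2 + 3·4 + 3; sub 5 for 4: 3·5^3 + 3·5^2 + 3·5 + 3; = 468; G_3 = 468−1 = 467
step 3: 467 = 3·5^3 + 3·5^2 + 3·5 + 2; sub 6 for 5: 3·6^3 + 3·6^2 + 3·6 + 2; = 776; G_4 = 776−1 = 775
step 4: 775 = 3·6^3 + 3·6^2 + 3·6 + 1; sub 7 for 6: 3·7^3 + 3·7^2 + 3·7 + 1; = 1198; G_5 = 1198−1 = 1197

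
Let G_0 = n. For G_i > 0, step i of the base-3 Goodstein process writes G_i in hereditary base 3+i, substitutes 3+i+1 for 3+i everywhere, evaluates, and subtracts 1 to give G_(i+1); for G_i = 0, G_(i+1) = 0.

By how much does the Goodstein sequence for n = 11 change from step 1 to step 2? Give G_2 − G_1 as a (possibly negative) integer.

[0] 11 ≡ 3^2 + 2 (base 3). Lift 4: 18. −1: 17.
[1] 17 ≡ 4^2 + 1 (base 4). Lift 5: 26. −1: 25.

8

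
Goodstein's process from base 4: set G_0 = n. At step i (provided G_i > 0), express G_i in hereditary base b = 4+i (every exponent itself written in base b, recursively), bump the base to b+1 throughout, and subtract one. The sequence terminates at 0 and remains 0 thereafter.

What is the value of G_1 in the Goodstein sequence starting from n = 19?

27

base 4: 19 = 4^2 + 3; at 5: 5^2 + 3 = 28; next = 27
base 5: 27 = 5^2 + 2; at 6: 6^2 + 2 = 38; next = 37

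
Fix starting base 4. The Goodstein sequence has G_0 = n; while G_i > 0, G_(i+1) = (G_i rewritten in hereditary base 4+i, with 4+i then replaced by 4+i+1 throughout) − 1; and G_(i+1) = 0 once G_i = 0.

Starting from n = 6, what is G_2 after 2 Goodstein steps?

6

step 0: 6 = 4 + 2; sub 5 for 4: 5 + 2; = 7; G_1 = 7−1 = 6
step 1: 6 = 5 + 1; sub 6 for 5: 6 + 1; = 7; G_2 = 7−1 = 6
step 2: 6 = 6; sub 7 for 6: 7; = 7; G_3 = 7−1 = 6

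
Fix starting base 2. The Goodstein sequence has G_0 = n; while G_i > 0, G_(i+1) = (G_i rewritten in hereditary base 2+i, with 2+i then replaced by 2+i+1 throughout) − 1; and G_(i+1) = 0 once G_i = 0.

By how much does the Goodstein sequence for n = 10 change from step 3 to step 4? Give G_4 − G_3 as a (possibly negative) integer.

[0] 10 ≡ 2^(2 + 1) + 2 (base 2). Lift 3: 84. −1: 83.
[1] 83 ≡ 3^(3 + 1) + 2 (base 3). Lift 4: 1026. −1: 1025.
[2] 1025 ≡ 4^(4 + 1) + 1 (base 4). Lift 5: 15626. −1: 15625.
[3] 15625 ≡ 5^(5 + 1) (base 5). Lift 6: 279936. −1: 279935.

264310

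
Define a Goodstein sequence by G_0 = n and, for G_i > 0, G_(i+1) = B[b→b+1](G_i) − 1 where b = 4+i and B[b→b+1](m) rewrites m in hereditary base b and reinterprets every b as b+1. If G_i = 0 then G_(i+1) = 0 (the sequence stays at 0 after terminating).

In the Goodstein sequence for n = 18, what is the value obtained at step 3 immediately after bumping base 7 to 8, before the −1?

54

base 4: 18 = 4^2 + 2; at 5: 5^2 + 2 = 27; next = 26
base 5: 26 = 5^2 + 1; at 6: 6^2 + 1 = 37; next = 36
base 6: 36 = 6^2; at 7: 7^2 = 49; next = 48
base 7: 48 = 6·7 + 6; at 8: 6·8 + 6 = 54; next = 53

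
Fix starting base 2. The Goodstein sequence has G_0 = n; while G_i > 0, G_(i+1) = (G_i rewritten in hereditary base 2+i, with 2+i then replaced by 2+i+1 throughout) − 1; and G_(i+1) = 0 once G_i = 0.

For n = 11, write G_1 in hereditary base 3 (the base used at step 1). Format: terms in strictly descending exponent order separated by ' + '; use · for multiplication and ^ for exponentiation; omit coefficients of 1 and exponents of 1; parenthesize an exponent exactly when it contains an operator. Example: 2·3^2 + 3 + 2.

3^(3 + 1) + 3

base 2: 11 = 2^(2 + 1) + 2 + 1; at 3: 3^(3 + 1) + 3 + 1 = 85; next = 84
base 3: 84 = 3^(3 + 1) + 3; at 4: 4^(4 + 1) + 4 = 1028; next = 1027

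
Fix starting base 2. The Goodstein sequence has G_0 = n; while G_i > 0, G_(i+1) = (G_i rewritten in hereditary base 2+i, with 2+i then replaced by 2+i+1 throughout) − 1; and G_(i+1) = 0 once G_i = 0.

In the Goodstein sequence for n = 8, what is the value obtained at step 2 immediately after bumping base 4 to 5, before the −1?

(0) 8|_2 = 2^(2 + 1) ↦ 3^(3 + 1)|_3 = 81 ⇒ 80
(1) 80|_3 = 2·3^3 + 2·3^2 + 2·3 + 2 ↦ 2·4^4 + 2·4^2 + 2·4 + 2|_4 = 554 ⇒ 553
(2) 553|_4 = 2·4^4 + 2·4^2 + 2·4 + 1 ↦ 2·5^5 + 2·5^2 + 2·5 + 1|_5 = 6311 ⇒ 6310

6311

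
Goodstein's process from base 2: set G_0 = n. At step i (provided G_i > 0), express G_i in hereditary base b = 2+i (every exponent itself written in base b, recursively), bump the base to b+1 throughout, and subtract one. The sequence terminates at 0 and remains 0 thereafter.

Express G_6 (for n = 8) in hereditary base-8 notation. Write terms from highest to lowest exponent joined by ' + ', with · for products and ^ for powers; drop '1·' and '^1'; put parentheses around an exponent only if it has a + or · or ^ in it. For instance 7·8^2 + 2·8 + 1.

i=0: 8 = 2^(2 + 1) (b=2); 2→3: 3^(3 + 1) = 81; 81−1 = 80
i=1: 80 = 2·3^3 + 2·3^2 + 2·3 + 2 (b=3); 3→4: 2·4^4 + 2·4^2 + 2·4 + 2 = 554; 554−1 = 553
i=2: 553 = 2·4^4 + 2·4^2 + 2·4 + 1 (b=4); 4→5: 2·5^5 + 2·5^2 + 2·5 + 1 = 6311; 6311−1 = 6310
i=3: 6310 = 2·5^5 + 2·5^2 + 2·5 (b=5); 5→6: 2·6^6 + 2·6^2 + 2·6 = 93396; 93396−1 = 93395
i=4: 93395 = 2·6^6 + 2·6^2 + 6 + 5 (b=6); 6→7: 2·7^7 + 2·7^2 + 7 + 5 = 1647196; 1647196−1 = 1647195
i=5: 1647195 = 2·7^7 + 2·7^2 + 7 + 4 (b=7); 7→8: 2·8^8 + 2·8^2 + 8 + 4 = 33554572; 33554572−1 = 33554571
i=6: 33554571 = 2·8^8 + 2·8^2 + 8 + 3 (b=8); 8→9: 2·9^9 + 2·9^2 + 9 + 3 = 774841152; 774841152−1 = 774841151

2·8^8 + 2·8^2 + 8 + 3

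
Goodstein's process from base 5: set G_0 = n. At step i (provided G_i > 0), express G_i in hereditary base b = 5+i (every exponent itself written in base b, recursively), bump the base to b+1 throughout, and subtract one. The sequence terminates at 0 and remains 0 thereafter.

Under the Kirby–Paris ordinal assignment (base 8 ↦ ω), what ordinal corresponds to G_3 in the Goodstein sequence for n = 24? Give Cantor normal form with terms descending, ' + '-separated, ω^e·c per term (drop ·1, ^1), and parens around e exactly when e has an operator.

ω·4 + 1

step 0: 24 = 4·5 + 4; sub 6 for 5: 4·6 + 4; = 28; G_1 = 28−1 = 27
step 1: 27 = 4·6 + 3; sub 7 for 6: 4·7 + 3; = 31; G_2 = 31−1 = 30
step 2: 30 = 4·7 + 2; sub 8 for 7: 4·8 + 2; = 34; G_3 = 34−1 = 33
step 3: 33 = 4·8 + 1; sub 9 for 8: 4·9 + 1; = 37; G_4 = 37−1 = 36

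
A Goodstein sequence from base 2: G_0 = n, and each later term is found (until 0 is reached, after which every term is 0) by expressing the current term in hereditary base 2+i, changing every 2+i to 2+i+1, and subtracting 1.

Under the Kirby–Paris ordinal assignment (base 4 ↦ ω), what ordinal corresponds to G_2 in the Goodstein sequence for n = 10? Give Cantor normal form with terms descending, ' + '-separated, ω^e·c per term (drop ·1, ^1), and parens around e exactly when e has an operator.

G_0=10  [base 2] 2^(2 + 1) + 2  →[2↦3]→  3^(3 + 1) + 3 = 84  −1 ⇒ G_1=83
G_1=83  [base 3] 3^(3 + 1) + 2  →[3↦4]→  4^(4 + 1) + 2 = 1026  −1 ⇒ G_2=1025
G_2=1025  [base 4] 4^(4 + 1) + 1  →[4↦5]→  5^(5 + 1) + 1 = 15626  −1 ⇒ G_3=15625

ω^(ω + 1) + 1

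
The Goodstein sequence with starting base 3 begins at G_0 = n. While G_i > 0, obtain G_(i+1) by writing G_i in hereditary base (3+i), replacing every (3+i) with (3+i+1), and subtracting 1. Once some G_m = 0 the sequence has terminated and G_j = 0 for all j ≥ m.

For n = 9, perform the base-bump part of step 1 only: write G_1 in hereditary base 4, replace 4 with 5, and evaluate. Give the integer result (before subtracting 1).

18

[0] 9 ≡ 3^2 (base 3). Lift 4: 16. −1: 15.
[1] 15 ≡ 3·4 + 3 (base 4). Lift 5: 18. −1: 17.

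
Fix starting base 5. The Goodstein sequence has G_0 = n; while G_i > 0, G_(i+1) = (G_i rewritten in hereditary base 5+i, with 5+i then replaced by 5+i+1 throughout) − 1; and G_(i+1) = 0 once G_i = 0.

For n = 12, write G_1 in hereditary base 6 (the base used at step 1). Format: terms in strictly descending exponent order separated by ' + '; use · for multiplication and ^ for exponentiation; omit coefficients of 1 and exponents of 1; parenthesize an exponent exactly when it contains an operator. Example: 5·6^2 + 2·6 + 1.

2·6 + 1

12 —HB5→ 2·5 + 2 —bump→ 2·6 + 2 = 14 —(−1)→ 13
13 —HB6→ 2·6 + 1 —bump→ 2·7 + 1 = 15 —(−1)→ 14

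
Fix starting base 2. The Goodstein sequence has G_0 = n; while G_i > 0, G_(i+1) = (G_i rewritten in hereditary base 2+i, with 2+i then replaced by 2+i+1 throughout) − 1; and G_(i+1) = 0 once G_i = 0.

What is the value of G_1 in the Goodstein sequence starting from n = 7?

30

[0] 7 ≡ 2^2 + 2 + 1 (base 2). Lift 3: 31. −1: 30.
[1] 30 ≡ 3^3 + 3 (base 3). Lift 4: 260. −1: 259.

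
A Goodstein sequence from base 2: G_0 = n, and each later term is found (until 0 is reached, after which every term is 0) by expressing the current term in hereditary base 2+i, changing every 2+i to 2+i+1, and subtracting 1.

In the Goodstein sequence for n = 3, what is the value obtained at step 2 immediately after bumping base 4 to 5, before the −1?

3

G_0=3  [base 2] 2 + 1  →[2↦3]→  3 + 1 = 4  −1 ⇒ G_1=3
G_1=3  [base 3] 3  →[3↦4]→  4 = 4  −1 ⇒ G_2=3
G_2=3  [base 4] 3  →[4↦5]→  3 = 3  −1 ⇒ G_3=2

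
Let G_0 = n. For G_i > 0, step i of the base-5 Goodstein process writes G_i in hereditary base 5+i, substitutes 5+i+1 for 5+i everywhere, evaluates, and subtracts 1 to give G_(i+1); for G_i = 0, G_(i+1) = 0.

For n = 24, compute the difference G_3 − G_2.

i=0: 24 = 4·5 + 4 (b=5); 5→6: 4·6 + 4 = 28; 28−1 = 27
i=1: 27 = 4·6 + 3 (b=6); 6→7: 4·7 + 3 = 31; 31−1 = 30
i=2: 30 = 4·7 + 2 (b=7); 7→8: 4·8 + 2 = 34; 34−1 = 33

3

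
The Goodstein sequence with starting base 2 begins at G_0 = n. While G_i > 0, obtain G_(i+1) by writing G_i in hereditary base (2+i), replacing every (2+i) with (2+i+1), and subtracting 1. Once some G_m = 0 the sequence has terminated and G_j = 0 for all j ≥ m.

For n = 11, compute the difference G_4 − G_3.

i=0: 11 = 2^(2 + 1) + 2 + 1 (b=2); 2→3: 3^(3 + 1) + 3 + 1 = 85; 85−1 = 84
i=1: 84 = 3^(3 + 1) + 3 (b=3); 3→4: 4^(4 + 1) + 4 = 1028; 1028−1 = 1027
i=2: 1027 = 4^(4 + 1) + 3 (b=4); 4→5: 5^(5 + 1) + 3 = 15628; 15628−1 = 15627
i=3: 15627 = 5^(5 + 1) + 2 (b=5); 5→6: 6^(6 + 1) + 2 = 279938; 279938−1 = 279937

264310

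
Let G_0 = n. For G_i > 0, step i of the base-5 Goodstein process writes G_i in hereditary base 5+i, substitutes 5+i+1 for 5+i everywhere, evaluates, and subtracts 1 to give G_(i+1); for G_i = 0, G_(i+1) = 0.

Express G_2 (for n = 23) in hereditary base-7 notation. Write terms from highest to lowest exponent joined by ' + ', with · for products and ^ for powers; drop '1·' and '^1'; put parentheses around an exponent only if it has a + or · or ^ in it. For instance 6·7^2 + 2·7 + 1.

G_0 = 23. HB_5(23) = 4·5 + 3. Bump = 27. G_1 = 26.
G_1 = 26. HB_6(26) = 4·6 + 2. Bump = 30. G_2 = 29.
G_2 = 29. HB_7(29) = 4·7 + 1. Bump = 33. G_3 = 32.

4·7 + 1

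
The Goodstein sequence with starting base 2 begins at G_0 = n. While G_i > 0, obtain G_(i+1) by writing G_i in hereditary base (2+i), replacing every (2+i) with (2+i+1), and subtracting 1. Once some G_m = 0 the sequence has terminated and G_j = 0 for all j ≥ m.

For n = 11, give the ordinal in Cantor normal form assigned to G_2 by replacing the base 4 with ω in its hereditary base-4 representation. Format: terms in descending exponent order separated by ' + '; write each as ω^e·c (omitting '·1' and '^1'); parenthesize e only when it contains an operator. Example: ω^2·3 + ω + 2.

ω^(ω + 1) + 3

step 0: 11 = 2^(2 + 1) + 2 + 1; sub 3 for 2: 3^(3 + 1) + 3 + 1; = 85; G_1 = 85−1 = 84
step 1: 84 = 3^(3 + 1) + 3; sub 4 for 3: 4^(4 + 1) + 4; = 1028; G_2 = 1028−1 = 1027
step 2: 1027 = 4^(4 + 1) + 3; sub 5 for 4: 5^(5 + 1) + 3; = 15628; G_3 = 15628−1 = 15627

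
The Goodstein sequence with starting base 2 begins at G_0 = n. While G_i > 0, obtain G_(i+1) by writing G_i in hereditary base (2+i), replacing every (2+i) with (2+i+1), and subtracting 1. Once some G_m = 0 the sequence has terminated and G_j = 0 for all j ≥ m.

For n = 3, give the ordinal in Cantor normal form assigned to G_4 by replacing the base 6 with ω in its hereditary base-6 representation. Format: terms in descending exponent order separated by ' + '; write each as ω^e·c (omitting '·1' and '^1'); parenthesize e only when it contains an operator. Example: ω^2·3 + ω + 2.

base 2: 3 = 2 + 1; at 3: 3 + 1 = 4; next = 3
base 3: 3 = 3; at 4: 4 = 4; next = 3
base 4: 3 = 3; at 5: 3 = 3; next = 2
base 5: 2 = 2; at 6: 2 = 2; next = 1
base 6: 1 = 1; at 7: 1 = 1; next = 0

1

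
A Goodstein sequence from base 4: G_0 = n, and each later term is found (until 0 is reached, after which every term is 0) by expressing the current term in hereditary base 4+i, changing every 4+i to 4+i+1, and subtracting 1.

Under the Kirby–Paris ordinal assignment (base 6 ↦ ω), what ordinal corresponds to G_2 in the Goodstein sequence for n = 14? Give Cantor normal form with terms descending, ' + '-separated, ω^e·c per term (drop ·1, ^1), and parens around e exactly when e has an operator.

G_0 = 14. HB_4(14) = 3·4 + 2. Bump = 17. G_1 = 16.
G_1 = 16. HB_5(16) = 3·5 + 1. Bump = 19. G_2 = 18.

ω·3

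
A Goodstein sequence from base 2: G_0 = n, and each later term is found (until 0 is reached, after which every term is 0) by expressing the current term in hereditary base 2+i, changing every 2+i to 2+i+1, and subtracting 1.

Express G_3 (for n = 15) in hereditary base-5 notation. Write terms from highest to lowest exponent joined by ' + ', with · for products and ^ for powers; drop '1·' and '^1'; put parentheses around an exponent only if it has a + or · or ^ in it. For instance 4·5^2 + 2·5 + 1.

5^(5 + 1) + 5^5 + 2

(0) 15|_2 = 2^(2 + 1) + 2^2 + 2 + 1 ↦ 3^(3 + 1) + 3^3 + 3 + 1|_3 = 112 ⇒ 111
(1) 111|_3 = 3^(3 + 1) + 3^3 + 3 ↦ 4^(4 + 1) + 4^4 + 4|_4 = 1284 ⇒ 1283
(2) 1283|_4 = 4^(4 + 1) + 4^4 + 3 ↦ 5^(5 + 1) + 5^5 + 3|_5 = 18753 ⇒ 18752
(3) 18752|_5 = 5^(5 + 1) + 5^5 + 2 ↦ 6^(6 + 1) + 6^6 + 2|_6 = 326594 ⇒ 326593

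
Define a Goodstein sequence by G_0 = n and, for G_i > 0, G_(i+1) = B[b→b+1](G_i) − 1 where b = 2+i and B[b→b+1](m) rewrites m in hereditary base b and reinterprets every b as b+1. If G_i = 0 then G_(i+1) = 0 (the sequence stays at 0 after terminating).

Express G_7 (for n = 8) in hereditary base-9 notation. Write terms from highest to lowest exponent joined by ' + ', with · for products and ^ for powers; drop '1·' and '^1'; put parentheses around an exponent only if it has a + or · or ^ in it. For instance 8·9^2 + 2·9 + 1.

2·9^9 + 2·9^2 + 9 + 2

step 0: 8 = 2^(2 + 1); sub 3 for 2: 3^(3 + 1); = 81; G_1 = 81−1 = 80
step 1: 80 = 2·3^3 + 2·3^2 + 2·3 + 2; sub 4 for 3: 2·4^4 + 2·4^2 + 2·4 + 2; = 554; G_2 = 554−1 = 553
step 2: 553 = 2·4^4 + 2·4^2 + 2·4 + 1; sub 5 for 4: 2·5^5 + 2·5^2 + 2·5 + 1; = 6311; G_3 = 6311−1 = 6310
step 3: 6310 = 2·5^5 + 2·5^2 + 2·5; sub 6 for 5: 2·6^6 + 2·6^2 + 2·6; = 93396; G_4 = 93396−1 = 93395
step 4: 93395 = 2·6^6 + 2·6^2 + 6 + 5; sub 7 for 6: 2·7^7 + 2·7^2 + 7 + 5; = 1647196; G_5 = 1647196−1 = 1647195
step 5: 1647195 = 2·7^7 + 2·7^2 + 7 + 4; sub 8 for 7: 2·8^8 + 2·8^2 + 8 + 4; = 33554572; G_6 = 33554572−1 = 33554571
step 6: 33554571 = 2·8^8 + 2·8^2 + 8 + 3; sub 9 for 8: 2·9^9 + 2·9^2 + 9 + 3; = 774841152; G_7 = 774841152−1 = 774841151
step 7: 774841151 = 2·9^9 + 2·9^2 + 9 + 2; sub 10 for 9: 2·10^10 + 2·10^2 + 10 + 2; = 20000000212; G_8 = 20000000212−1 = 20000000211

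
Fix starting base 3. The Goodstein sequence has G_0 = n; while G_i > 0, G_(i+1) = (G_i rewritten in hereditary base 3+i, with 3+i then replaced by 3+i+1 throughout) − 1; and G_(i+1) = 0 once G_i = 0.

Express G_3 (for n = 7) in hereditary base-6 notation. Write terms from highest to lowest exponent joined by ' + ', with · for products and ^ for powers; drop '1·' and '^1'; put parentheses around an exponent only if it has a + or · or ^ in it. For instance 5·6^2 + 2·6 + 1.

6 + 3

G_0=7  [base 3] 2·3 + 1  →[3↦4]→  2·4 + 1 = 9  −1 ⇒ G_1=8
G_1=8  [base 4] 2·4  →[4↦5]→  2·5 = 10  −1 ⇒ G_2=9
G_2=9  [base 5] 5 + 4  →[5↦6]→  6 + 4 = 10  −1 ⇒ G_3=9
G_3=9  [base 6] 6 + 3  →[6↦7]→  7 + 3 = 10  −1 ⇒ G_4=9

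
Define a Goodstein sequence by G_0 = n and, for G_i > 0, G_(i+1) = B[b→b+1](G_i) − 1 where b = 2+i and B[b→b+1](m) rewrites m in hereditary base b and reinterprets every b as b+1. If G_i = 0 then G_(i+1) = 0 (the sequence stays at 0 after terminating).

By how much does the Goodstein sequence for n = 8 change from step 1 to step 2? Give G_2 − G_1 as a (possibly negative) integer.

473

G_0=8  [base 2] 2^(2 + 1)  →[2↦3]→  3^(3 + 1) = 81  −1 ⇒ G_1=80
G_1=80  [base 3] 2·3^3 + 2·3^2 + 2·3 + 2  →[3↦4]→  2·4^4 + 2·4^2 + 2·4 + 2 = 554  −1 ⇒ G_2=553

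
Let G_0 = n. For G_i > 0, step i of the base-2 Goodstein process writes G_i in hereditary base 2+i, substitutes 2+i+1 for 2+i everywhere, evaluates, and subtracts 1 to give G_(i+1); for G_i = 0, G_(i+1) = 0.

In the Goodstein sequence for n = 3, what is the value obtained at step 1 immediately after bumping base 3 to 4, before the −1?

4

3 —HB2→ 2 + 1 —bump→ 3 + 1 = 4 —(−1)→ 3
3 —HB3→ 3 —bump→ 4 = 4 —(−1)→ 3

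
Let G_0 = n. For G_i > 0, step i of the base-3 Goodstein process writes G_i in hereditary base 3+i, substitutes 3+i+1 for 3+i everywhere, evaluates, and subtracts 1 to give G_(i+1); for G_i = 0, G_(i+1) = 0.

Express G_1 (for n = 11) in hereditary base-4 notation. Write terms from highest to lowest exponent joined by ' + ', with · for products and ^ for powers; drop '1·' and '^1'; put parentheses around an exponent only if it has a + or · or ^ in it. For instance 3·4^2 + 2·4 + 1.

4^2 + 1

11 —HB3→ 3^2 + 2 —bump→ 4^2 + 2 = 18 —(−1)→ 17
17 —HB4→ 4^2 + 1 —bump→ 5^2 + 1 = 26 —(−1)→ 25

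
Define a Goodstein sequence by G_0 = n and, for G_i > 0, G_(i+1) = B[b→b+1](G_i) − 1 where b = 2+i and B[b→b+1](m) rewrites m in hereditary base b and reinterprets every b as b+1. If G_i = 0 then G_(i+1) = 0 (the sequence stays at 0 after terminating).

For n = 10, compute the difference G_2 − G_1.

942

G_0 = 10. HB_2(10) = 2^(2 + 1) + 2. Bump = 84. G_1 = 83.
G_1 = 83. HB_3(83) = 3^(3 + 1) + 2. Bump = 1026. G_2 = 1025.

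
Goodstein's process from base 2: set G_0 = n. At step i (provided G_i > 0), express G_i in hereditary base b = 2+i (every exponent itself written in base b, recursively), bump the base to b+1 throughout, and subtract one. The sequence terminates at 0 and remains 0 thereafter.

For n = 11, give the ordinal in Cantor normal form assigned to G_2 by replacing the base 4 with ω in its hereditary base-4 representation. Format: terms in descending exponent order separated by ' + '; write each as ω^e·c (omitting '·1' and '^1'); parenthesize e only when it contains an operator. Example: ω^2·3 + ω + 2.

11 —HB2→ 2^(2 + 1) + 2 + 1 —bump→ 3^(3 + 1) + 3 + 1 = 85 —(−1)→ 84
84 —HB3→ 3^(3 + 1) + 3 —bump→ 4^(4 + 1) + 4 = 1028 —(−1)→ 1027

ω^(ω + 1) + 3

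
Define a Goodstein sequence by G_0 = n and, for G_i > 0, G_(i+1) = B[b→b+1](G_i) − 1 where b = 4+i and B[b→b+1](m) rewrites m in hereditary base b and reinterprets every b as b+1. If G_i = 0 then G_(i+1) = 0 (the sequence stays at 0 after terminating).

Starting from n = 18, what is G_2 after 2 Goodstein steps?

base 4: 18 = 4^2 + 2; at 5: 5^2 + 2 = 27; next = 26
base 5: 26 = 5^2 + 1; at 6: 6^2 + 1 = 37; next = 36
base 6: 36 = 6^2; at 7: 7^2 = 49; next = 48

36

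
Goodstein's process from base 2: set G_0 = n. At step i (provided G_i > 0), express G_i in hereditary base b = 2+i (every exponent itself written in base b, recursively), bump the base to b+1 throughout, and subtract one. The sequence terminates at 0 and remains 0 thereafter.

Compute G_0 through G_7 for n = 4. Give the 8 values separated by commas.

4, 26, 41, 60, 83, 109, 139, 173

[0] 4 ≡ 2^2 (base 2). Lift 3: 27. −1: 26.
[1] 26 ≡ 2·3^2 + 2·3 + 2 (base 3). Lift 4: 42. −1: 41.
[2] 41 ≡ 2·4^2 + 2·4 + 1 (base 4). Lift 5: 61. −1: 60.
[3] 60 ≡ 2·5^2 + 2·5 (base 5). Lift 6: 84. −1: 83.
[4] 83 ≡ 2·6^2 + 6 + 5 (base 6). Lift 7: 110. −1: 109.
[5] 109 ≡ 2·7^2 + 7 + 4 (base 7). Lift 8: 140. −1: 139.
[6] 139 ≡ 2·8^2 + 8 + 3 (base 8). Lift 9: 174. −1: 173.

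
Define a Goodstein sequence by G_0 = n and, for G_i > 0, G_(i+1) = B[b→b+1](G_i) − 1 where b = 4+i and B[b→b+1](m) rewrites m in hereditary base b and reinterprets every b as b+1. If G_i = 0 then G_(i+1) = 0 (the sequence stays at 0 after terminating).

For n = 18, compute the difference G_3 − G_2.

step 0: 18 = 4^2 + 2; sub 5 for 4: 5^2 + 2; = 27; G_1 = 27−1 = 26
step 1: 26 = 5^2 + 1; sub 6 for 5: 6^2 + 1; = 37; G_2 = 37−1 = 36
step 2: 36 = 6^2; sub 7 for 6: 7^2; = 49; G_3 = 49−1 = 48

12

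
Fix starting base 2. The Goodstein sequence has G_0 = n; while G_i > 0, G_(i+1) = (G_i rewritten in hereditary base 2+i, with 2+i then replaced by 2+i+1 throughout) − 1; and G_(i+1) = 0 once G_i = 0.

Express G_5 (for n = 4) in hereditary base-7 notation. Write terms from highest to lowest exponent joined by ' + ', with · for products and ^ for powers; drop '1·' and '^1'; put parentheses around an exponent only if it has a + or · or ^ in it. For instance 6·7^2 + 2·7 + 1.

2·7^2 + 7 + 4

i=0: 4 = 2^2 (b=2); 2→3: 3^3 = 27; 27−1 = 26
i=1: 26 = 2·3^2 + 2·3 + 2 (b=3); 3→4: 2·4^2 + 2·4 + 2 = 42; 42−1 = 41
i=2: 41 = 2·4^2 + 2·4 + 1 (b=4); 4→5: 2·5^2 + 2·5 + 1 = 61; 61−1 = 60
i=3: 60 = 2·5^2 + 2·5 (b=5); 5→6: 2·6^2 + 2·6 = 84; 84−1 = 83
i=4: 83 = 2·6^2 + 6 + 5 (b=6); 6→7: 2·7^2 + 7 + 5 = 110; 110−1 = 109
i=5: 109 = 2·7^2 + 7 + 4 (b=7); 7→8: 2·8^2 + 8 + 4 = 140; 140−1 = 139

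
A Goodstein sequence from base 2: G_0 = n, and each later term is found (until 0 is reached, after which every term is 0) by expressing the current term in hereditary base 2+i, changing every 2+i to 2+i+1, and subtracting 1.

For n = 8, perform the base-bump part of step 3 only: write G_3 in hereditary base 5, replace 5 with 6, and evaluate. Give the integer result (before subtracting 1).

93396

8 —HB2→ 2^(2 + 1) —bump→ 3^(3 + 1) = 81 —(−1)→ 80
80 —HB3→ 2·3^3 + 2·3^2 + 2·3 + 2 —bump→ 2·4^4 + 2·4^2 + 2·4 + 2 = 554 —(−1)→ 553
553 —HB4→ 2·4^4 + 2·4^2 + 2·4 + 1 —bump→ 2·5^5 + 2·5^2 + 2·5 + 1 = 6311 —(−1)→ 6310
6310 —HB5→ 2·5^5 + 2·5^2 + 2·5 —bump→ 2·6^6 + 2·6^2 + 2·6 = 93396 —(−1)→ 93395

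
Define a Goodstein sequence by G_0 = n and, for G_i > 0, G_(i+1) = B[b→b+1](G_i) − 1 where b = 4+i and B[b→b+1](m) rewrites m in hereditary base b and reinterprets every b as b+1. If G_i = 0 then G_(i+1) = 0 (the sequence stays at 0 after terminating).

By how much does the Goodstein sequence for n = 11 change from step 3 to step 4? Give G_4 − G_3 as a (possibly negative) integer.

1

base 4: 11 = 2·4 + 3; at 5: 2·5 + 3 = 13; next = 12
base 5: 12 = 2·5 + 2; at 6: 2·6 + 2 = 14; next = 13
base 6: 13 = 2·6 + 1; at 7: 2·7 + 1 = 15; next = 14
base 7: 14 = 2·7; at 8: 2·8 = 16; next = 15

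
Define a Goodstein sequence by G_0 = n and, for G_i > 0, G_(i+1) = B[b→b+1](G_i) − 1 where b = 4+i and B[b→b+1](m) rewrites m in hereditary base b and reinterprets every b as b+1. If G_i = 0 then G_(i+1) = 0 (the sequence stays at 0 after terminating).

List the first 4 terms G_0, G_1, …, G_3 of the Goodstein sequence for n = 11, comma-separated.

G_0 = 11. HB_4(11) = 2·4 + 3. Bump = 13. G_1 = 12.
G_1 = 12. HB_5(12) = 2·5 + 2. Bump = 14. G_2 = 13.
G_2 = 13. HB_6(13) = 2·6 + 1. Bump = 15. G_3 = 14.

11, 12, 13, 14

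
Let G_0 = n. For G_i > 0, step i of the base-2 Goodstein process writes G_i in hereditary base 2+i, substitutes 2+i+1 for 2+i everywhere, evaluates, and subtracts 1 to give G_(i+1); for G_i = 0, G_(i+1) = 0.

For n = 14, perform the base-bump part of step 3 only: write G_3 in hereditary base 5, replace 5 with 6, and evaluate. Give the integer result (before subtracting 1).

326592

[0] 14 ≡ 2^(2 + 1) + 2^2 + 2 (base 2). Lift 3: 111. −1: 110.
[1] 110 ≡ 3^(3 + 1) + 3^3 + 2 (base 3). Lift 4: 1282. −1: 1281.
[2] 1281 ≡ 4^(4 + 1) + 4^4 + 1 (base 4). Lift 5: 18751. −1: 18750.
[3] 18750 ≡ 5^(5 + 1) + 5^5 (base 5). Lift 6: 326592. −1: 326591.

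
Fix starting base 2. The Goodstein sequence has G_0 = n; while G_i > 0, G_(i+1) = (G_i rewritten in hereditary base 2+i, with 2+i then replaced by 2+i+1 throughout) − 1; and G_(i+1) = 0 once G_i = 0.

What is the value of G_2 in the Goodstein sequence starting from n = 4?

base 2: 4 = 2^2; at 3: 3^3 = 27; next = 26
base 3: 26 = 2·3^2 + 2·3 + 2; at 4: 2·4^2 + 2·4 + 2 = 42; next = 41
base 4: 41 = 2·4^2 + 2·4 + 1; at 5: 2·5^2 + 2·5 + 1 = 61; next = 60

41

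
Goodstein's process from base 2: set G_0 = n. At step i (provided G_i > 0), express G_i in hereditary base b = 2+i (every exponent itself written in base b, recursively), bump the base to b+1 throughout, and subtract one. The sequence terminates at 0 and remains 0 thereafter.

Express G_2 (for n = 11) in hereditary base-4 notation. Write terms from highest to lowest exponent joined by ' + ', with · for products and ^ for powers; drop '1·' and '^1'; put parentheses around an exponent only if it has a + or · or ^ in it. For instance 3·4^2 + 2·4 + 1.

G_0=11  [base 2] 2^(2 + 1) + 2 + 1  →[2↦3]→  3^(3 + 1) + 3 + 1 = 85  −1 ⇒ G_1=84
G_1=84  [base 3] 3^(3 + 1) + 3  →[3↦4]→  4^(4 + 1) + 4 = 1028  −1 ⇒ G_2=1027
G_2=1027  [base 4] 4^(4 + 1) + 3  →[4↦5]→  5^(5 + 1) + 3 = 15628  −1 ⇒ G_3=15627

4^(4 + 1) + 3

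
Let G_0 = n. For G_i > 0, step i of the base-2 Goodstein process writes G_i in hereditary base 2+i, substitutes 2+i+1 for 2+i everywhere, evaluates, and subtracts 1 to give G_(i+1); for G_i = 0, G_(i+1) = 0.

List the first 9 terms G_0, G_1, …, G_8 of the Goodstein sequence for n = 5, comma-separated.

5, 27, 255, 467, 775, 1197, 1751, 2454, 3325

[0] 5 ≡ 2^2 + 1 (base 2). Lift 3: 28. −1: 27.
[1] 27 ≡ 3^3 (base 3). Lift 4: 256. −1: 255.
[2] 255 ≡ 3·4^3 + 3·4^2 + 3·4 + 3 (base 4). Lift 5: 468. −1: 467.
[3] 467 ≡ 3·5^3 + 3·5^2 + 3·5 + 2 (base 5). Lift 6: 776. −1: 775.
[4] 775 ≡ 3·6^3 + 3·6^2 + 3·6 + 1 (base 6). Lift 7: 1198. −1: 1197.
[5] 1197 ≡ 3·7^3 + 3·7^2 + 3·7 (base 7). Lift 8: 1752. −1: 1751.
[6] 1751 ≡ 3·8^3 + 3·8^2 + 2·8 + 7 (base 8). Lift 9: 2455. −1: 2454.
[7] 2454 ≡ 3·9^3 + 3·9^2 + 2·9 + 6 (base 9). Lift 10: 3326. −1: 3325.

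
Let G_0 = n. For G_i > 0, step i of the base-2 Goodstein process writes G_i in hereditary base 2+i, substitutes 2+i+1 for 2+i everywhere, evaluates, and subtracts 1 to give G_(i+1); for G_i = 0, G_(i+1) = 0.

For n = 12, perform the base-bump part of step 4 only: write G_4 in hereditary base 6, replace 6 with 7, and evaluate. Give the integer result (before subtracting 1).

5764911

12 —HB2→ 2^(2 + 1) + 2^2 —bump→ 3^(3 + 1) + 3^3 = 108 —(−1)→ 107
107 —HB3→ 3^(3 + 1) + 2·3^2 + 2·3 + 2 —bump→ 4^(4 + 1) + 2·4^2 + 2·4 + 2 = 1066 —(−1)→ 1065
1065 —HB4→ 4^(4 + 1) + 2·4^2 + 2·4 + 1 —bump→ 5^(5 + 1) + 2·5^2 + 2·5 + 1 = 15686 —(−1)→ 15685
15685 —HB5→ 5^(5 + 1) + 2·5^2 + 2·5 —bump→ 6^(6 + 1) + 2·6^2 + 2·6 = 280020 —(−1)→ 280019
280019 —HB6→ 6^(6 + 1) + 2·6^2 + 6 + 5 —bump→ 7^(7 + 1) + 2·7^2 + 7 + 5 = 5764911 —(−1)→ 5764910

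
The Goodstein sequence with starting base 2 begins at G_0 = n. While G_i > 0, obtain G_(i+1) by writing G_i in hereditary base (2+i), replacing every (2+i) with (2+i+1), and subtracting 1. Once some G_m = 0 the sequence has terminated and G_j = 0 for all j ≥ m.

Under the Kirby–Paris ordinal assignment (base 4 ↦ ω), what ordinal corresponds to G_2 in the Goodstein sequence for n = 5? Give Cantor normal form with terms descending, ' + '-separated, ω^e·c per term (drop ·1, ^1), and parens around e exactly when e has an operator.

base 2: 5 = 2^2 + 1; at 3: 3^3 + 1 = 28; next = 27
base 3: 27 = 3^3; at 4: 4^4 = 256; next = 255

ω^3·3 + ω^2·3 + ω·3 + 3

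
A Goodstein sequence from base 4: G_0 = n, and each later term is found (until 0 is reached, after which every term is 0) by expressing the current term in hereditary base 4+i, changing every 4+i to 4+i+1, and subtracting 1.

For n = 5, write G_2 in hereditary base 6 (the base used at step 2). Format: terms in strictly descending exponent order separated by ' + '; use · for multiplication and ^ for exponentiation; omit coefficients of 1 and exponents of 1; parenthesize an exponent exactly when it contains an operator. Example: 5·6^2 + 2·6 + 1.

5

base 4: 5 = 4 + 1; at 5: 5 + 1 = 6; next = 5
base 5: 5 = 5; at 6: 6 = 6; next = 5
base 6: 5 = 5; at 7: 5 = 5; next = 4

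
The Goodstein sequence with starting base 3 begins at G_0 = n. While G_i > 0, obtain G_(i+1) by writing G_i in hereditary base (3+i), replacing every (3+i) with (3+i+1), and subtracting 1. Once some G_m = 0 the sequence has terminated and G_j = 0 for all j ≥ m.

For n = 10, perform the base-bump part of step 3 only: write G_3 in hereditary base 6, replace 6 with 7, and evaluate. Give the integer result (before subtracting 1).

[0] 10 ≡ 3^2 + 1 (base 3). Lift 4: 17. −1: 16.
[1] 16 ≡ 4^2 (base 4). Lift 5: 25. −1: 24.
[2] 24 ≡ 4·5 + 4 (base 5). Lift 6: 28. −1: 27.
[3] 27 ≡ 4·6 + 3 (base 6). Lift 7: 31. −1: 30.

31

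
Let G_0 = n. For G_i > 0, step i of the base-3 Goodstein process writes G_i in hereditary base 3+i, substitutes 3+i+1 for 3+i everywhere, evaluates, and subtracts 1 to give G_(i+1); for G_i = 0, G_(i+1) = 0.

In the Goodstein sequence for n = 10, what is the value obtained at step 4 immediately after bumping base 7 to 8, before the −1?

base 3: 10 = 3^2 + 1; at 4: 4^2 + 1 = 17; next = 16
base 4: 16 = 4^2; at 5: 5^2 = 25; next = 24
base 5: 24 = 4·5 + 4; at 6: 4·6 + 4 = 28; next = 27
base 6: 27 = 4·6 + 3; at 7: 4·7 + 3 = 31; next = 30

34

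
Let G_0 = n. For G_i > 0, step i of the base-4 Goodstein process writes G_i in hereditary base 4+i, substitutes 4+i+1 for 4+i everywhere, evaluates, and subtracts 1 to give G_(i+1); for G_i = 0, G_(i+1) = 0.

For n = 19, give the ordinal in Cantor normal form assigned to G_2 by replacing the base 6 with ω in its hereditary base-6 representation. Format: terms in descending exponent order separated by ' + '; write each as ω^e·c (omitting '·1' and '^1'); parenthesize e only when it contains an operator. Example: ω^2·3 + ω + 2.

ω^2 + 1

base 4: 19 = 4^2 + 3; at 5: 5^2 + 3 = 28; next = 27
base 5: 27 = 5^2 + 2; at 6: 6^2 + 2 = 38; next = 37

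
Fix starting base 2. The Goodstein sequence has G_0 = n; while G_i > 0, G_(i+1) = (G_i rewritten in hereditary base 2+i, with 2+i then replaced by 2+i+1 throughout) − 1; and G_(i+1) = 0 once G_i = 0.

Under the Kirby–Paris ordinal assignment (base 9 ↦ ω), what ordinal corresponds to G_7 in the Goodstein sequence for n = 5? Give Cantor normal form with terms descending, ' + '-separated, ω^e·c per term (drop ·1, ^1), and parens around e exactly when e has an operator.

base 2: 5 = 2^2 + 1; at 3: 3^3 + 1 = 28; next = 27
base 3: 27 = 3^3; at 4: 4^4 = 256; next = 255
base 4: 255 = 3·4^3 + 3·4^2 + 3·4 + 3; at 5: 3·5^3 + 3·5^2 + 3·5 + 3 = 468; next = 467
base 5: 467 = 3·5^3 + 3·5^2 + 3·5 + 2; at 6: 3·6^3 + 3·6^2 + 3·6 + 2 = 776; next = 775
base 6: 775 = 3·6^3 + 3·6^2 + 3·6 + 1; at 7: 3·7^3 + 3·7^2 + 3·7 + 1 = 1198; next = 1197
base 7: 1197 = 3·7^3 + 3·7^2 + 3·7; at 8: 3·8^3 + 3·8^2 + 3·8 = 1752; next = 1751
base 8: 1751 = 3·8^3 + 3·8^2 + 2·8 + 7; at 9: 3·9^3 + 3·9^2 + 2·9 + 7 = 2455; next = 2454
base 9: 2454 = 3·9^3 + 3·9^2 + 2·9 + 6; at 10: 3·10^3 + 3·10^2 + 2·10 + 6 = 3326; next = 3325

ω^3·3 + ω^2·3 + ω·2 + 6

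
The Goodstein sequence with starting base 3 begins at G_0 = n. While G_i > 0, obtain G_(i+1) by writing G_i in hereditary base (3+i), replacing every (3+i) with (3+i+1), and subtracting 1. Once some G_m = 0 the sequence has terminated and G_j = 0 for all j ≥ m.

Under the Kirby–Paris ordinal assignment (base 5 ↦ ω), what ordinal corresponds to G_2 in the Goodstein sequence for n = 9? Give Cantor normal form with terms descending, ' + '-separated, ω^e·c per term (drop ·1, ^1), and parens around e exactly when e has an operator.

ω·3 + 2

(0) 9|_3 = 3^2 ↦ 4^2|_4 = 16 ⇒ 15
(1) 15|_4 = 3·4 + 3 ↦ 3·5 + 3|_5 = 18 ⇒ 17
(2) 17|_5 = 3·5 + 2 ↦ 3·6 + 2|_6 = 20 ⇒ 19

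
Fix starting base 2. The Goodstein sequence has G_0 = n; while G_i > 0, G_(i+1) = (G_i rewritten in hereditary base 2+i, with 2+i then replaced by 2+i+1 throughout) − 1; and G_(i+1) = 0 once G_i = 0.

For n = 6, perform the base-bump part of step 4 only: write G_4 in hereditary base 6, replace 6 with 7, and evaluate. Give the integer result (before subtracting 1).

98040

i=0: 6 = 2^2 + 2 (b=2); 2→3: 3^3 + 3 = 30; 30−1 = 29
i=1: 29 = 3^3 + 2 (b=3); 3→4: 4^4 + 2 = 258; 258−1 = 257
i=2: 257 = 4^4 + 1 (b=4); 4→5: 5^5 + 1 = 3126; 3126−1 = 3125
i=3: 3125 = 5^5 (b=5); 5→6: 6^6 = 46656; 46656−1 = 46655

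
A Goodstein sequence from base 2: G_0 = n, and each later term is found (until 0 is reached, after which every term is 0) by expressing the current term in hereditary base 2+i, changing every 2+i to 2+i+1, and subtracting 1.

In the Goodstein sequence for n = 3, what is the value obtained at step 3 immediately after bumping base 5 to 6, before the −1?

2

step 0: 3 = 2 + 1; sub 3 for 2: 3 + 1; = 4; G_1 = 4−1 = 3
step 1: 3 = 3; sub 4 for 3: 4; = 4; G_2 = 4−1 = 3
step 2: 3 = 3; sub 5 for 4: 3; = 3; G_3 = 3−1 = 2
step 3: 2 = 2; sub 6 for 5: 2; = 2; G_4 = 2−1 = 1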